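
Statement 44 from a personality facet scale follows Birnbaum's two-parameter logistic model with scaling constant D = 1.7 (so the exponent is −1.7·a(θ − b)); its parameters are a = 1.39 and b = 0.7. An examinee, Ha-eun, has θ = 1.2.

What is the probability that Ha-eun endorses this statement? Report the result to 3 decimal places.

0.765

P(θ) = 1 / (1 + exp(−D·a(θ − b)))
Exponent: 1.7 × 1.39 × (1.2 − 0.7) = 1.1815
1/(1 + e^{-1.1815}) = 0.7652
P = 0.7652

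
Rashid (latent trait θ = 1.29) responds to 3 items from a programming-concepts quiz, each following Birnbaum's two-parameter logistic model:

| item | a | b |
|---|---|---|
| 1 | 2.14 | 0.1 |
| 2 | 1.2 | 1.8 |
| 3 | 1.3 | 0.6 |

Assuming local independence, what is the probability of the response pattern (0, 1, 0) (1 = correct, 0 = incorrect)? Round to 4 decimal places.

P(θ) = 1 / (1 + exp(−a(θ − b)))
P_1 = 1/(1+e^{-2.5466}) = 0.9273
P_2 = 1/(1+e^{0.6120}) = 0.3516
P_3 = 1/(1+e^{-0.8970}) = 0.7103
L = (1−P_1) × P_2 × (1−P_3) = 0.0727 × 0.3516 × 0.2897 = 0.00740

0.0074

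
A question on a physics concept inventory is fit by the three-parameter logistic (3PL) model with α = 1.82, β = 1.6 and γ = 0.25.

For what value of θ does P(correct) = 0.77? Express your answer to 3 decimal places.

P(θ) = γ + (1 − γ) · 1 / (1 + exp(−α(θ − β)))
Remove guessing floor: (0.77 − 0.25)/(1 − 0.25) = 0.6933
logit = ln(0.6933/0.3067) = 0.8157
θ = β + logit/(α) = 1.6 + 0.8157/1.8200 = 2.0482

2.048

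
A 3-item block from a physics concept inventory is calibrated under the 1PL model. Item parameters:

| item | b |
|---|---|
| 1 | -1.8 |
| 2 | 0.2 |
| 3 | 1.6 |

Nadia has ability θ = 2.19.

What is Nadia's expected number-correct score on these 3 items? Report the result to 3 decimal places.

2.505

P(θ) = 1 / (1 + exp(−(θ − b)))
P_1 = 1/(1+e^{-3.9900}) = 0.9818
P_2 = 1/(1+e^{-1.9900}) = 0.8797
P_3 = 1/(1+e^{-0.5900}) = 0.6434
E[score] = 0.9818 + 0.8797 + 0.6434 = 2.5049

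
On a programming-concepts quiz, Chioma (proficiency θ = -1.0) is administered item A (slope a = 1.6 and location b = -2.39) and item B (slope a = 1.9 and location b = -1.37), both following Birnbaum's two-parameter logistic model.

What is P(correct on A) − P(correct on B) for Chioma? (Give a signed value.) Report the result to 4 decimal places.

0.2335

P(θ) = 1 / (1 + exp(−a(θ − b)))
P_A = 0.9024
P_B = 0.6689
P_A − P_B = 0.2335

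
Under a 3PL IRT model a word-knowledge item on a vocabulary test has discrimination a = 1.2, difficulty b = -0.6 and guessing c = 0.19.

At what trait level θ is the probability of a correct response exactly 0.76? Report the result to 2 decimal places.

0.12

P(θ) = c + (1 − c) · 1 / (1 + exp(−a(θ − b)))
Remove guessing floor: (0.76 − 0.19)/(1 − 0.19) = 0.7037
logit = ln(0.7037/0.2963) = 0.8650
θ = b + logit/(a) = -0.6 + 0.8650/1.2000 = 0.1208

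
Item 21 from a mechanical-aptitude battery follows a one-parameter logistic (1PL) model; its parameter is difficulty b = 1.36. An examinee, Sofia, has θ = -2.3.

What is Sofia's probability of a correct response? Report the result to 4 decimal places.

0.0251

P(θ) = 1 / (1 + exp(−(θ − b)))
Exponent: (-2.3 − 1.36) = -3.6600
1/(1 + e^{3.6600}) = 0.0251
P = 0.0251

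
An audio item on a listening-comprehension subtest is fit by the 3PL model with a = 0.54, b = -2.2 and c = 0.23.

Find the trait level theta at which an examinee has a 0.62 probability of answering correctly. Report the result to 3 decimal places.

P(theta) = c + (1 − c) · 1 / (1 + exp(−a(theta − b)))
Remove guessing floor: (0.62 − 0.23)/(1 − 0.23) = 0.5065
logit = ln(0.5065/0.4935) = 0.0260
theta = b + logit/(a) = -2.2 + 0.0260/0.5400 = -2.1519

-2.152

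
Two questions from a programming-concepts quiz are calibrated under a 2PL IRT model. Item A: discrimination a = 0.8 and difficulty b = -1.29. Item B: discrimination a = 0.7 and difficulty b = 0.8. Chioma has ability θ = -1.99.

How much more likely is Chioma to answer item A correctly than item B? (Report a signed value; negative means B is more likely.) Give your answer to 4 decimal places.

P(θ) = 1 / (1 + exp(−a(θ − b)))
P_A = 0.3635
P_B = 0.1242
P_A − P_B = 0.2393

0.2393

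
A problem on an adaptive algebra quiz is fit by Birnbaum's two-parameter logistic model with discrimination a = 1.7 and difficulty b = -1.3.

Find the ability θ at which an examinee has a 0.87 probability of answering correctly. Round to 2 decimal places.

P(θ) = 1 / (1 + exp(−a(θ − b)))
logit = ln(0.8700/0.1300) = 1.9010
θ = b + logit/(a) = -1.3 + 1.9010/1.7000 = -0.1818

-0.18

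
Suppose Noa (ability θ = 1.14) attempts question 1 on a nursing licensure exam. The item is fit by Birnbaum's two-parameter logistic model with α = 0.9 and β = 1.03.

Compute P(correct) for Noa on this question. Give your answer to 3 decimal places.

0.525

P(θ) = 1 / (1 + exp(−α(θ − β)))
Exponent: 0.9 × (1.14 − 1.03) = 0.0990
1/(1 + e^{-0.0990}) = 0.5247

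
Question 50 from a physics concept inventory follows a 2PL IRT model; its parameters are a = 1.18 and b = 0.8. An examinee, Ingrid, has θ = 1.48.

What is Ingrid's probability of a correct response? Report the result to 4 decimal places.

P(θ) = 1 / (1 + exp(−a(θ − b)))
Exponent: 1.18 × (1.48 − 0.8) = 0.8024
1/(1 + e^{-0.8024}) = 0.6905

0.6905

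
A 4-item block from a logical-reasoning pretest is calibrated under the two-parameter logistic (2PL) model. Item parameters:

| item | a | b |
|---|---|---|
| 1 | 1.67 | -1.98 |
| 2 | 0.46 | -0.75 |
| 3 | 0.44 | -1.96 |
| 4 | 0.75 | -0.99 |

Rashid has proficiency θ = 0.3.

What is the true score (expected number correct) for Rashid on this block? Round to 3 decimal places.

P(θ) = 1 / (1 + exp(−a(θ − b)))
P_1 = 1/(1+e^{-3.8076}) = 0.9783
P_2 = 1/(1+e^{-0.4830}) = 0.6185
P_3 = 1/(1+e^{-0.9944}) = 0.7300
P_4 = 1/(1+e^{-0.9675}) = 0.7246
E[score] = 0.9783 + 0.6185 + 0.7300 + 0.7246 = 3.0513

3.051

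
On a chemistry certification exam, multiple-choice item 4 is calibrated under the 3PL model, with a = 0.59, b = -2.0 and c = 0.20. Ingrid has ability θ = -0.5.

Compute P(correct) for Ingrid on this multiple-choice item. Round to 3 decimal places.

0.766

P(θ) = c + (1 − c) · 1 / (1 + exp(−a(θ − b)))
Exponent: 0.59 × (-0.5 − (-2.0)) = 0.8850
1/(1 + e^{-0.8850}) = 0.7079
P = 0.20 + 0.80 × 0.7079 = 0.7663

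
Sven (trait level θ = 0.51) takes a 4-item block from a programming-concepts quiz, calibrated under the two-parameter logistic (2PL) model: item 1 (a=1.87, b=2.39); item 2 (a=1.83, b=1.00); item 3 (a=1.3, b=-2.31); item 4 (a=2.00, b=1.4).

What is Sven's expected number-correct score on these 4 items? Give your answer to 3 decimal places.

P(θ) = 1 / (1 + exp(−a(θ − b)))
P_1 = 1/(1+e^{3.5156}) = 0.0289
P_2 = 1/(1+e^{0.8967}) = 0.2897
P_3 = 1/(1+e^{-3.6660}) = 0.9751
P_4 = 1/(1+e^{1.7800}) = 0.1443
E[score] = 0.0289 + 0.2897 + 0.9751 + 0.1443 = 1.4380

1.438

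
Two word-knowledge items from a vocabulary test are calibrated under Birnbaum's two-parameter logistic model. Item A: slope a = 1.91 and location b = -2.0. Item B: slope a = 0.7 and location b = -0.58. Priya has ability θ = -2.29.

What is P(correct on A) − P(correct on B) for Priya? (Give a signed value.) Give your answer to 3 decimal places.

0.133

P(θ) = 1 / (1 + exp(−a(θ − b)))
P_A = 0.3650
P_B = 0.2320
P_A − P_B = 0.1330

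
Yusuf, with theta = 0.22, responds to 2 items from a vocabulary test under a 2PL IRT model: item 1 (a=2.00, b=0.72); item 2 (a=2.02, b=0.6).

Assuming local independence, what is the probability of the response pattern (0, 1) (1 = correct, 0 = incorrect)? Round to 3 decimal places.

0.232

P(theta) = 1 / (1 + exp(−a(theta − b)))
P_1 = 1/(1+e^{1.0000}) = 0.2689
P_2 = 1/(1+e^{0.7676}) = 0.3170
L = (1−P_1) × P_2 = 0.7311 × 0.3170 = 0.23174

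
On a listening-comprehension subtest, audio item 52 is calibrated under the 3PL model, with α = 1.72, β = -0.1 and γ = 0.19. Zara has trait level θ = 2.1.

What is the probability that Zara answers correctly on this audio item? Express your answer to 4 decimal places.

P(θ) = γ + (1 − γ) · 1 / (1 + exp(−α(θ − β)))
Exponent: 1.72 × (2.1 − (-0.1)) = 3.7840
1/(1 + e^{-3.7840}) = 0.9778
P = 0.19 + 0.81 × 0.9778 = 0.9820

0.9820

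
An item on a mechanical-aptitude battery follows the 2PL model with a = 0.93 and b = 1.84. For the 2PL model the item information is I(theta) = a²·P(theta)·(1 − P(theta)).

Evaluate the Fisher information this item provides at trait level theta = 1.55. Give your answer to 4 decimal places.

P = 1/(1+e^{0.2697}) = 0.4330
P(1−P) = 0.4330 × 0.5670 = 0.2455
I = a² × P(1−P) = 0.93² × 0.2455 = 0.21234

0.2123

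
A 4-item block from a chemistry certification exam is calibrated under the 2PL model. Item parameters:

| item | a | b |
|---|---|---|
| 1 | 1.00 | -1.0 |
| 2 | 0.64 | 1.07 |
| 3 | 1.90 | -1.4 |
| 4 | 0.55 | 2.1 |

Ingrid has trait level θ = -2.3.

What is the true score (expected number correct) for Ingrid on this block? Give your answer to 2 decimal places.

0.55

P(θ) = 1 / (1 + exp(−a(θ − b)))
P_1 = 1/(1+e^{1.3000}) = 0.2142
P_2 = 1/(1+e^{2.1568}) = 0.1037
P_3 = 1/(1+e^{1.7100}) = 0.1532
P_4 = 1/(1+e^{2.4200}) = 0.0817
E[score] = 0.2142 + 0.1037 + 0.1532 + 0.0817 = 0.5527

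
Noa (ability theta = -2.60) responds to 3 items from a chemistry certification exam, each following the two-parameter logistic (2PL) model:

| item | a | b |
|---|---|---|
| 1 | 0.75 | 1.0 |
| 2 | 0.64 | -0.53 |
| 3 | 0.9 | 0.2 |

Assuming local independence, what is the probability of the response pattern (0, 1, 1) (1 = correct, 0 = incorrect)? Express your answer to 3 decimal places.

P(theta) = 1 / (1 + exp(−a(theta − b)))
P_1 = 1/(1+e^{2.7000}) = 0.0630
P_2 = 1/(1+e^{1.3248}) = 0.2100
P_3 = 1/(1+e^{2.5200}) = 0.0745
L = (1−P_1) × P_2 × P_3 = 0.9370 × 0.2100 × 0.0745 = 0.01465

0.015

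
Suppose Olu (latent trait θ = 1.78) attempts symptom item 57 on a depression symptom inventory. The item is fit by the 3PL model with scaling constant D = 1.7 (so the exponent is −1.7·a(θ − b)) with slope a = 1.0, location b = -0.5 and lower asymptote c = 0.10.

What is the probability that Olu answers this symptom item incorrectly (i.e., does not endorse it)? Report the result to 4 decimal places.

0.0183

P(θ) = c + (1 − c) · 1 / (1 + exp(−D·a(θ − b)))
Exponent: 1.7 × 1.0 × (1.78 − (-0.5)) = 3.8760
1/(1 + e^{-3.8760}) = 0.9797
P = 0.10 + 0.90 × 0.9797 = 0.9817
P(incorrect) = 1 − 0.9817 = 0.0183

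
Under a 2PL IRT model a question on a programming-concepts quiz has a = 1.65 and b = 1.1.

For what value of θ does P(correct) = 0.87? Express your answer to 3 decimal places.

P(θ) = 1 / (1 + exp(−a(θ − b)))
logit = ln(0.8700/0.1300) = 1.9010
θ = b + logit/(a) = 1.1 + 1.9010/1.6500 = 2.2521

2.252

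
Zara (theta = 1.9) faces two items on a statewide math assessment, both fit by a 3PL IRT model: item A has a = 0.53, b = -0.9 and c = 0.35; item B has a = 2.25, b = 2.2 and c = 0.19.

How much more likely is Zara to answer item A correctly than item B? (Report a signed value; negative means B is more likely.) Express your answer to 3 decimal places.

0.417

P(theta) = c + (1 − c) · 1 / (1 + exp(−a(theta − b)))
P_A = 0.8799
P_B = 0.4633
P_A − P_B = 0.4166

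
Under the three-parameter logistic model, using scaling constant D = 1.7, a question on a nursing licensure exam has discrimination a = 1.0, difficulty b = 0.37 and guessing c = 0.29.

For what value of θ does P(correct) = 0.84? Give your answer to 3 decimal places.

1.096

P(θ) = c + (1 − c) · 1 / (1 + exp(−D·a(θ − b)))
Remove guessing floor: (0.84 − 0.29)/(1 − 0.29) = 0.7746
logit = ln(0.7746/0.2254) = 1.2347
θ = b + logit/(1.7·a) = 0.37 + 1.2347/1.7000 = 1.0963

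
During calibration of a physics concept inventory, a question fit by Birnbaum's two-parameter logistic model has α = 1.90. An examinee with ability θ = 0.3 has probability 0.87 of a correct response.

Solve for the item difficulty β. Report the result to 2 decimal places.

P(θ) = 1 / (1 + exp(−α(θ − β)))
logit(0.87) = ln(0.87/0.13) = 1.9010
β = θ − logit/(α) = 0.3 − 1.9010/1.9000 = -0.7005

-0.70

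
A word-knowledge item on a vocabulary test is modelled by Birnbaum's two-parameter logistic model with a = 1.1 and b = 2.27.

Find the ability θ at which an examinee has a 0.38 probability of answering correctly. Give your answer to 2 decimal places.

1.82

P(θ) = 1 / (1 + exp(−a(θ − b)))
logit = ln(0.3800/0.6200) = -0.4895
θ = b + logit/(a) = 2.27 + (-0.4895)/1.1000 = 1.8250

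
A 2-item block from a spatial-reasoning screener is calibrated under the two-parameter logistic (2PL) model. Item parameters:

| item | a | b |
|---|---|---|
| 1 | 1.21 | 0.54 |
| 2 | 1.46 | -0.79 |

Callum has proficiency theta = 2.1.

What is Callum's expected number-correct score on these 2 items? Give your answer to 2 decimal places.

1.85

P(theta) = 1 / (1 + exp(−a(theta − b)))
P_1 = 1/(1+e^{-1.8876}) = 0.8685
P_2 = 1/(1+e^{-4.2194}) = 0.9855
E[score] = 0.8685 + 0.9855 = 1.8540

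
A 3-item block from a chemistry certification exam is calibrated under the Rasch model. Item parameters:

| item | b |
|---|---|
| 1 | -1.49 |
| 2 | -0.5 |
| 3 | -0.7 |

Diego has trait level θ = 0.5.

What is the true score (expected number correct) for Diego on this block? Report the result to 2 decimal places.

P(θ) = 1 / (1 + exp(−(θ − b)))
P_1 = 1/(1+e^{-1.9900}) = 0.8797
P_2 = 1/(1+e^{-1.0000}) = 0.7311
P_3 = 1/(1+e^{-1.2000}) = 0.7685
E[score] = 0.8797 + 0.7311 + 0.7685 = 2.3793

2.38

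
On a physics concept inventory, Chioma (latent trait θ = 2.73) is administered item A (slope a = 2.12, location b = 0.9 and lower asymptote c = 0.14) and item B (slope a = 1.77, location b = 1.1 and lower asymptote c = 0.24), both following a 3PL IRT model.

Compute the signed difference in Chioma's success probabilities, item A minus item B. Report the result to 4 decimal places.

P(θ) = c + (1 − c) · 1 / (1 + exp(−a(θ − b)))
P_A = 0.9826
P_B = 0.9598
P_A − P_B = 0.0228

0.0228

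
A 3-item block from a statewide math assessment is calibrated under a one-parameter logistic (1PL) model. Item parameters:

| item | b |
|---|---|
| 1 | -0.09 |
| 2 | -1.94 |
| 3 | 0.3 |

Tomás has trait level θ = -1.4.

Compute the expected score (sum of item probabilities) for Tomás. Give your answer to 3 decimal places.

P(θ) = 1 / (1 + exp(−(θ − b)))
P_1 = 1/(1+e^{1.3100}) = 0.2125
P_2 = 1/(1+e^{-0.5400}) = 0.6318
P_3 = 1/(1+e^{1.7000}) = 0.1545
E[score] = 0.2125 + 0.6318 + 0.1545 = 0.9988

0.999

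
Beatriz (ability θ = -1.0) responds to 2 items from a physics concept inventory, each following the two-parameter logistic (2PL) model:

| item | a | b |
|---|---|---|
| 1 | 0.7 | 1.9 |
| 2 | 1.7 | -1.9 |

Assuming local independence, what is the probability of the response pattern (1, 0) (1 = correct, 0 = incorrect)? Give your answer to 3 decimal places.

P(θ) = 1 / (1 + exp(−a(θ − b)))
P_1 = 1/(1+e^{2.0300}) = 0.1161
P_2 = 1/(1+e^{-1.5300}) = 0.8220
L = P_1 × (1−P_2) = 0.1161 × 0.1780 = 0.02066

0.021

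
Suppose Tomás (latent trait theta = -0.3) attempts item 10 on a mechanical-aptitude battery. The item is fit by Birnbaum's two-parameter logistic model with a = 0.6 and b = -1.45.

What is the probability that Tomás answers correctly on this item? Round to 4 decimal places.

0.6660

P(theta) = 1 / (1 + exp(−a(theta − b)))
Exponent: 0.6 × (-0.3 − (-1.45)) = 0.6900
1/(1 + e^{-0.6900}) = 0.6660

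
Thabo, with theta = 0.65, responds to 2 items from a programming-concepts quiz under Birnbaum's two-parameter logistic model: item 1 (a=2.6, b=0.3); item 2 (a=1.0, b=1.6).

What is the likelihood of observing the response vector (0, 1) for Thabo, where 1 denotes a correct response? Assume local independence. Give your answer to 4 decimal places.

P(theta) = 1 / (1 + exp(−a(theta − b)))
P_1 = 1/(1+e^{-0.9100}) = 0.7130
P_2 = 1/(1+e^{0.9500}) = 0.2789
L = (1−P_1) × P_2 = 0.2870 × 0.2789 = 0.08004

0.0800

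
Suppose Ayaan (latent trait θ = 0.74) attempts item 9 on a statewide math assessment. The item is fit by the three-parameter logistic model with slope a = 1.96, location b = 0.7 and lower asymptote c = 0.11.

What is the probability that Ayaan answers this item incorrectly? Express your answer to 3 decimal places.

P(θ) = c + (1 − c) · 1 / (1 + exp(−a(θ − b)))
Exponent: 1.96 × (0.74 − 0.7) = 0.0784
1/(1 + e^{-0.0784}) = 0.5196
P = 0.11 + 0.89 × 0.5196 = 0.5724
P(incorrect) = 1 − 0.5724 = 0.4276

0.428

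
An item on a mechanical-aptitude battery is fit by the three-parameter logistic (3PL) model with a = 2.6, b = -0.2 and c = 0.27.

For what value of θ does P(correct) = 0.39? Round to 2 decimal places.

P(θ) = c + (1 − c) · 1 / (1 + exp(−a(θ − b)))
Remove guessing floor: (0.39 − 0.27)/(1 − 0.27) = 0.1644
logit = ln(0.1644/0.8356) = -1.6260
θ = b + logit/(a) = -0.2 + (-1.6260)/2.6000 = -0.8254

-0.83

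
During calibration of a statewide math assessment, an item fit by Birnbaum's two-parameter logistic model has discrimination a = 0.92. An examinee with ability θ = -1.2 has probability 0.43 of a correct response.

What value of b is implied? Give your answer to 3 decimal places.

P(θ) = 1 / (1 + exp(−a(θ − b)))
logit(0.43) = ln(0.43/0.57) = -0.2819
b = θ − logit/(a) = -1.2 − (-0.2819)/0.9200 = -0.8936

-0.894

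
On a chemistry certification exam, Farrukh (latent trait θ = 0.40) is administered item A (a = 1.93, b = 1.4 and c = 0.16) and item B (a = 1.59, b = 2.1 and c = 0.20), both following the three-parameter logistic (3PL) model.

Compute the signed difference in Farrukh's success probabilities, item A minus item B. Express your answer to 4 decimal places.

P(θ) = c + (1 − c) · 1 / (1 + exp(−a(θ − b)))
P_A = 0.2665
P_B = 0.2502
P_A − P_B = 0.0162

0.0162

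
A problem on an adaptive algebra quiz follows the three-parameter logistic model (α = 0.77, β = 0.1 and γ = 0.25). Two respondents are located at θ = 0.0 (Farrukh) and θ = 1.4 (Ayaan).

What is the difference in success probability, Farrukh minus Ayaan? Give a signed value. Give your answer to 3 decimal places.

-0.188

P(θ) = γ + (1 − γ) · 1 / (1 + exp(−α(θ − β)))
P(Farrukh) = 0.6106  [exponent -0.0770]
P(Ayaan) = 0.7984  [exponent 1.0010]
Difference = 0.6106 − 0.7984 = -0.1879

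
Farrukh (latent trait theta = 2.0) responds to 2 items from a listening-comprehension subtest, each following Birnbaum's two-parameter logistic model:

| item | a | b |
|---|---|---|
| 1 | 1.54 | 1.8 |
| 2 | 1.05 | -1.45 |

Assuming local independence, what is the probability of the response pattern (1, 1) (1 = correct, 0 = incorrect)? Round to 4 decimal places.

0.5614

P(theta) = 1 / (1 + exp(−a(theta − b)))
P_1 = 1/(1+e^{-0.3080}) = 0.5764
P_2 = 1/(1+e^{-3.6225}) = 0.9740
L = P_1 × P_2 = 0.5764 × 0.9740 = 0.56140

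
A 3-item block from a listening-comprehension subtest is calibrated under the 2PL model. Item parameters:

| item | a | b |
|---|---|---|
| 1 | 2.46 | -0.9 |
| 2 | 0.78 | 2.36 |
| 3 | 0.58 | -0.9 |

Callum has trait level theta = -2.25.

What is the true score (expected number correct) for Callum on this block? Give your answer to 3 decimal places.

0.375

P(theta) = 1 / (1 + exp(−a(theta − b)))
P_1 = 1/(1+e^{3.3210}) = 0.0349
P_2 = 1/(1+e^{3.5958}) = 0.0267
P_3 = 1/(1+e^{0.7830}) = 0.3137
E[score] = 0.0349 + 0.0267 + 0.3137 = 0.3752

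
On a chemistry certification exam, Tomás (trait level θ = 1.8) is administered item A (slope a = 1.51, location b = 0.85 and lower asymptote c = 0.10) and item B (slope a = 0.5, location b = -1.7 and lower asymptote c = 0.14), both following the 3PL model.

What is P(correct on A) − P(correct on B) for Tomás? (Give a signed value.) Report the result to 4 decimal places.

P(θ) = c + (1 − c) · 1 / (1 + exp(−a(θ − b)))
P_A = 0.8268
P_B = 0.8727
P_A − P_B = -0.0458

-0.0458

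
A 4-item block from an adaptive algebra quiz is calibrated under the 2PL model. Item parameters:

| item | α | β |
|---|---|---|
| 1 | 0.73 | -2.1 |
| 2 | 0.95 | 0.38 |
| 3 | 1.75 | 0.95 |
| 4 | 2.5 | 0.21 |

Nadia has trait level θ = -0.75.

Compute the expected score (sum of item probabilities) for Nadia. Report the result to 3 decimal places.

P(θ) = 1 / (1 + exp(−α(θ − β)))
P_1 = 1/(1+e^{-0.9855}) = 0.7282
P_2 = 1/(1+e^{1.0735}) = 0.2547
P_3 = 1/(1+e^{2.9750}) = 0.0486
P_4 = 1/(1+e^{2.4000}) = 0.0832
E[score] = 0.7282 + 0.2547 + 0.0486 + 0.0832 = 1.1147

1.115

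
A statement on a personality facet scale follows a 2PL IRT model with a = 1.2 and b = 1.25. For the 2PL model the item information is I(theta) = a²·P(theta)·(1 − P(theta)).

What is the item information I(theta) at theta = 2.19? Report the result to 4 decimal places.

0.2660

P = 1/(1+e^{-1.1280}) = 0.7555
P(1−P) = 0.7555 × 0.2445 = 0.1847
I = a² × P(1−P) = 1.2² × 0.1847 = 0.26602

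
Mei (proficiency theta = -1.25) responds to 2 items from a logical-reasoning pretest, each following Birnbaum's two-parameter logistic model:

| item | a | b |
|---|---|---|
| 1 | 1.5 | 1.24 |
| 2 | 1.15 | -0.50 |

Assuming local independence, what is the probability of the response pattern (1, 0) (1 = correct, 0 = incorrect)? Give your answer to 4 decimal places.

P(theta) = 1 / (1 + exp(−a(theta − b)))
P_1 = 1/(1+e^{3.7350}) = 0.0233
P_2 = 1/(1+e^{0.8625}) = 0.2968
L = P_1 × (1−P_2) = 0.0233 × 0.7032 = 0.01640

0.0164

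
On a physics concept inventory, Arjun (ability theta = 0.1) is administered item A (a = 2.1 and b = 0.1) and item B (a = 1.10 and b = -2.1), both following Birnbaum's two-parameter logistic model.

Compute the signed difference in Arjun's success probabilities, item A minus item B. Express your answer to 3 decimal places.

-0.418

P(theta) = 1 / (1 + exp(−a(theta − b)))
P_A = 0.5000
P_B = 0.9183
P_A − P_B = -0.4183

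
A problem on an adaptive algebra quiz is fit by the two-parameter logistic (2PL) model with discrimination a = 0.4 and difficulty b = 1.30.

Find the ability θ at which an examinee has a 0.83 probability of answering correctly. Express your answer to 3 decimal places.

P(θ) = 1 / (1 + exp(−a(θ − b)))
logit = ln(0.8300/0.1700) = 1.5856
θ = b + logit/(a) = 1.30 + 1.5856/0.4000 = 5.2641

5.264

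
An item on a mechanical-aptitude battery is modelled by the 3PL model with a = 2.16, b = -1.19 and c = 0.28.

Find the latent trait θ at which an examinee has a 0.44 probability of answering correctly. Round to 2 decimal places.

P(θ) = c + (1 − c) · 1 / (1 + exp(−a(θ − b)))
Remove guessing floor: (0.44 − 0.28)/(1 − 0.28) = 0.2222
logit = ln(0.2222/0.7778) = -1.2528
θ = b + logit/(a) = -1.19 + (-1.2528)/2.1600 = -1.7700

-1.77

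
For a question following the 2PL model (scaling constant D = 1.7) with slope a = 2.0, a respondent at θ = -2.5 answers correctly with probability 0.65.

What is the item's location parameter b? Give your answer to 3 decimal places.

-2.682

P(θ) = 1 / (1 + exp(−D·a(θ − b)))
logit(0.65) = ln(0.65/0.35) = 0.6190
b = θ − logit/(1.7·a) = -2.5 − 0.6190/3.4000 = -2.6821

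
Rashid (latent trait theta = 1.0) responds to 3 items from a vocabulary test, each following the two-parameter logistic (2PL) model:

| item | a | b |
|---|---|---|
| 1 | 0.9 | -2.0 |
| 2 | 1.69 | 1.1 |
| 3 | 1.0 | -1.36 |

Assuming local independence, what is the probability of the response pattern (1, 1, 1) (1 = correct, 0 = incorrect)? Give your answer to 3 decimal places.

0.392

P(theta) = 1 / (1 + exp(−a(theta − b)))
P_1 = 1/(1+e^{-2.7000}) = 0.9370
P_2 = 1/(1+e^{0.1690}) = 0.4579
P_3 = 1/(1+e^{-2.3600}) = 0.9137
L = P_1 × P_2 × P_3 = 0.9370 × 0.4579 × 0.9137 = 0.39200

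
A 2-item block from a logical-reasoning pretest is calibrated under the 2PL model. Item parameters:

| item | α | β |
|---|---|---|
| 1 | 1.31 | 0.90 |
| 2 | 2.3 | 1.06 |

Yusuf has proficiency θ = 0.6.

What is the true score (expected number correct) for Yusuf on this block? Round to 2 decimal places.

0.66

P(θ) = 1 / (1 + exp(−α(θ − β)))
P_1 = 1/(1+e^{0.3930}) = 0.4030
P_2 = 1/(1+e^{1.0580}) = 0.2577
E[score] = 0.4030 + 0.2577 = 0.6607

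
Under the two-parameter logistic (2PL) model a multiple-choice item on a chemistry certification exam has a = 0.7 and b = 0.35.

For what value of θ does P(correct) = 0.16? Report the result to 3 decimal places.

-2.019

P(θ) = 1 / (1 + exp(−a(θ − b)))
logit = ln(0.1600/0.8400) = -1.6582
θ = b + logit/(a) = 0.35 + (-1.6582)/0.7000 = -2.0189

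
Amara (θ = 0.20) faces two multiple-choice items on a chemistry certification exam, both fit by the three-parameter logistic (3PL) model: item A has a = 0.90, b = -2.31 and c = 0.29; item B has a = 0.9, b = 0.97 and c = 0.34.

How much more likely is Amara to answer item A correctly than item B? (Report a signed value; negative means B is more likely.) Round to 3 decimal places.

P(θ) = c + (1 − c) · 1 / (1 + exp(−a(θ − b)))
P_A = 0.9329
P_B = 0.5600
P_A − P_B = 0.3728

0.373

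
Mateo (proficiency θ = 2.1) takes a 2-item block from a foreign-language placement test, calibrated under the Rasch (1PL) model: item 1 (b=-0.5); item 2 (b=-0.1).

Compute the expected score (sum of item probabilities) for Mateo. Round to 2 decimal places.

P(θ) = 1 / (1 + exp(−(θ − b)))
P_1 = 1/(1+e^{-2.6000}) = 0.9309
P_2 = 1/(1+e^{-2.2000}) = 0.9002
E[score] = 0.9309 + 0.9002 = 1.8311

1.83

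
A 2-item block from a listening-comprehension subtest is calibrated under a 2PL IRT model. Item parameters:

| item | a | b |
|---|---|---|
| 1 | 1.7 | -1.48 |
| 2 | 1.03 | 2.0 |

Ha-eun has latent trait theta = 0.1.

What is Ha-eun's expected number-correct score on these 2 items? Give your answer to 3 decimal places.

P(theta) = 1 / (1 + exp(−a(theta − b)))
P_1 = 1/(1+e^{-2.6860}) = 0.9362
P_2 = 1/(1+e^{1.9570}) = 0.1238
E[score] = 0.9362 + 0.1238 = 1.0600

1.060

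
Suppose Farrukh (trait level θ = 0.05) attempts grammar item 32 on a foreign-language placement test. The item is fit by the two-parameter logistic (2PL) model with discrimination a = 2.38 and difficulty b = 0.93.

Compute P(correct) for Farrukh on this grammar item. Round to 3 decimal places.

0.110

P(θ) = 1 / (1 + exp(−a(θ − b)))
Exponent: 2.38 × (0.05 − 0.93) = -2.0944
1/(1 + e^{2.0944}) = 0.1096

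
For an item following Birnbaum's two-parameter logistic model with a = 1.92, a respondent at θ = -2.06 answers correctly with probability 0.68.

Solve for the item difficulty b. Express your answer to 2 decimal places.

-2.45

P(θ) = 1 / (1 + exp(−a(θ − b)))
logit(0.68) = ln(0.68/0.32) = 0.7538
b = θ − logit/(a) = -2.06 − 0.7538/1.9200 = -2.4526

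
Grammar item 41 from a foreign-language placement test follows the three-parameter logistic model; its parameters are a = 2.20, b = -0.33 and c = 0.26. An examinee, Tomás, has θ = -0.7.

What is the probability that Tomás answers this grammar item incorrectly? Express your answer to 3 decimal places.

P(θ) = c + (1 − c) · 1 / (1 + exp(−a(θ − b)))
Exponent: 2.20 × (-0.7 − (-0.33)) = -0.8140
1/(1 + e^{0.8140}) = 0.3070
P = 0.26 + 0.74 × 0.3070 = 0.4872
P(incorrect) = 1 − 0.4872 = 0.5128

0.513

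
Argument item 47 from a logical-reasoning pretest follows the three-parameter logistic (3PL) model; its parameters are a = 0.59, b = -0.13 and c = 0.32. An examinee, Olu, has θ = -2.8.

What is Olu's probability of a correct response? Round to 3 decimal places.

0.437

P(θ) = c + (1 − c) · 1 / (1 + exp(−a(θ − b)))
Exponent: 0.59 × (-2.8 − (-0.13)) = -1.5753
1/(1 + e^{1.5753}) = 0.1715
P = 0.32 + 0.68 × 0.1715 = 0.4366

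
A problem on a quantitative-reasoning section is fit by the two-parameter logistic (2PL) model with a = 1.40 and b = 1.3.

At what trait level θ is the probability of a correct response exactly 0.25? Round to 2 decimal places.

0.52

P(θ) = 1 / (1 + exp(−a(θ − b)))
logit = ln(0.2500/0.7500) = -1.0986
θ = b + logit/(a) = 1.3 + (-1.0986)/1.4000 = 0.5153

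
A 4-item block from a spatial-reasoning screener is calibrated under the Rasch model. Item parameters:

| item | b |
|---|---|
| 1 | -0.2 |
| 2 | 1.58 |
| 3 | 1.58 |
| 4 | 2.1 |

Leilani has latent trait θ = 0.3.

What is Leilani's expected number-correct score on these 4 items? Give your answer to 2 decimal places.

1.20

P(θ) = 1 / (1 + exp(−(θ − b)))
P_1 = 1/(1+e^{-0.5000}) = 0.6225
P_2 = 1/(1+e^{1.2800}) = 0.2176
P_3 = 1/(1+e^{1.2800}) = 0.2176
P_4 = 1/(1+e^{1.8000}) = 0.1419
E[score] = 0.6225 + 0.2176 + 0.2176 + 0.1419 = 1.1994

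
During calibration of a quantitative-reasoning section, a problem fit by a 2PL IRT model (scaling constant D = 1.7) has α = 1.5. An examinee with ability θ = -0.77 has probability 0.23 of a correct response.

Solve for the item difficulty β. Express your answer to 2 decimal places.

-0.30

P(θ) = 1 / (1 + exp(−D·α(θ − β)))
logit(0.23) = ln(0.23/0.77) = -1.2083
β = θ − logit/(1.7·α) = -0.77 − (-1.2083)/2.5500 = -0.2962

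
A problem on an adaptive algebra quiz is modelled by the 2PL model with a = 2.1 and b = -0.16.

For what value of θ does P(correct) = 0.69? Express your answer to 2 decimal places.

0.22

P(θ) = 1 / (1 + exp(−a(θ − b)))
logit = ln(0.6900/0.3100) = 0.8001
θ = b + logit/(a) = -0.16 + 0.8001/2.1000 = 0.2210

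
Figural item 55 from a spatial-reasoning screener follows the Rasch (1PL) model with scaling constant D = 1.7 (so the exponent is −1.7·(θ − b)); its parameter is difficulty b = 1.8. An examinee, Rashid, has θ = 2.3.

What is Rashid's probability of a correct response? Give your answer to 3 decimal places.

0.701

P(θ) = 1 / (1 + exp(−D·(θ − b)))
Exponent: 1.7 × (2.3 − 1.8) = 0.8500
1/(1 + e^{-0.8500}) = 0.7006
P = 0.7006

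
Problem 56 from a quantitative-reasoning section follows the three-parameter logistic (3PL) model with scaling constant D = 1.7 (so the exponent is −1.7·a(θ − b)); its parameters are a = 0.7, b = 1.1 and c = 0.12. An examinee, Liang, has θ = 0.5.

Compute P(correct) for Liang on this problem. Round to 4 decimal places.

0.4093

P(θ) = c + (1 − c) · 1 / (1 + exp(−D·a(θ − b)))
Exponent: 1.7 × 0.7 × (0.5 − 1.1) = -0.7140
1/(1 + e^{0.7140}) = 0.3287
P = 0.12 + 0.88 × 0.3287 = 0.4093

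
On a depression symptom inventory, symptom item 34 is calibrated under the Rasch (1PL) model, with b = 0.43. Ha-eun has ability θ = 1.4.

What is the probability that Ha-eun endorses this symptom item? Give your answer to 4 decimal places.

P(θ) = 1 / (1 + exp(−(θ − b)))
Exponent: (1.4 − 0.43) = 0.9700
1/(1 + e^{-0.9700}) = 0.7251
P = 0.7251

0.7251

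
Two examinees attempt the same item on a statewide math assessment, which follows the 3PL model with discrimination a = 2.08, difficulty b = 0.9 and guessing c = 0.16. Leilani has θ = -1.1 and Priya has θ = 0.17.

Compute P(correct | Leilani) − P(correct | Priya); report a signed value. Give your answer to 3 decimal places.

-0.138

P(θ) = c + (1 − c) · 1 / (1 + exp(−a(θ − b)))
P(Leilani) = 0.1729  [exponent -4.1600]
P(Priya) = 0.3109  [exponent -1.5184]
Difference = 0.1729 − 0.3109 = -0.1380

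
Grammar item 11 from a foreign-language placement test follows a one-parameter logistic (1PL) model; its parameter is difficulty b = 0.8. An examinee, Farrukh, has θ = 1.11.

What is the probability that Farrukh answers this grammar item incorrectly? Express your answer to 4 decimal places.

P(θ) = 1 / (1 + exp(−(θ − b)))
Exponent: (1.11 − 0.8) = 0.3100
1/(1 + e^{-0.3100}) = 0.5769
P = 0.5769
P(incorrect) = 1 − 0.5769 = 0.4231

0.4231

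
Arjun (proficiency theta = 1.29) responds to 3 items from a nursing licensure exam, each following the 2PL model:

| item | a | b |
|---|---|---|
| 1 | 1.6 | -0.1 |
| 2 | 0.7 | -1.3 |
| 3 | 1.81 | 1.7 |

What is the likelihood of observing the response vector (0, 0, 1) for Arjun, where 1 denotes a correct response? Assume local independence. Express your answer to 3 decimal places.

0.004

P(theta) = 1 / (1 + exp(−a(theta − b)))
P_1 = 1/(1+e^{-2.2240}) = 0.9024
P_2 = 1/(1+e^{-1.8130}) = 0.8597
P_3 = 1/(1+e^{0.7421}) = 0.3225
L = (1−P_1) × (1−P_2) × P_3 = 0.0976 × 0.1403 × 0.3225 = 0.00442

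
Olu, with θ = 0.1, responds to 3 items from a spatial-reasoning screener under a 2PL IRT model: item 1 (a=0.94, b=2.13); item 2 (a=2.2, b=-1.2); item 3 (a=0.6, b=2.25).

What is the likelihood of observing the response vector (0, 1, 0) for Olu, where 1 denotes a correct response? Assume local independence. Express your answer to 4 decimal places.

0.6459

P(θ) = 1 / (1 + exp(−a(θ − b)))
P_1 = 1/(1+e^{1.9082}) = 0.1292
P_2 = 1/(1+e^{-2.8600}) = 0.9458
P_3 = 1/(1+e^{1.2900}) = 0.2159
L = (1−P_1) × P_2 × (1−P_3) = 0.8708 × 0.9458 × 0.7841 = 0.64586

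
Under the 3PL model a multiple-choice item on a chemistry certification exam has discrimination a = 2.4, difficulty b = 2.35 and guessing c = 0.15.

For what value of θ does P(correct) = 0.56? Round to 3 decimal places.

2.321

P(θ) = c + (1 − c) · 1 / (1 + exp(−a(θ − b)))
Remove guessing floor: (0.56 − 0.15)/(1 − 0.15) = 0.4824
logit = ln(0.4824/0.5176) = -0.0706
θ = b + logit/(a) = 2.35 + (-0.0706)/2.4000 = 2.3206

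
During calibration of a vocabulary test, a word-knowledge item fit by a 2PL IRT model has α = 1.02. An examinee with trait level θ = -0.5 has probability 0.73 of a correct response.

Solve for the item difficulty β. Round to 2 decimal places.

P(θ) = 1 / (1 + exp(−α(θ − β)))
logit(0.73) = ln(0.73/0.27) = 0.9946
β = θ − logit/(α) = -0.5 − 0.9946/1.0200 = -1.4751

-1.48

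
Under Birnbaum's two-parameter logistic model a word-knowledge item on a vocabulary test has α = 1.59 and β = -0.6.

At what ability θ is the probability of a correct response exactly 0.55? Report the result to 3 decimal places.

P(θ) = 1 / (1 + exp(−α(θ − β)))
logit = ln(0.5500/0.4500) = 0.2007
θ = β + logit/(α) = -0.6 + 0.2007/1.5900 = -0.4738

-0.474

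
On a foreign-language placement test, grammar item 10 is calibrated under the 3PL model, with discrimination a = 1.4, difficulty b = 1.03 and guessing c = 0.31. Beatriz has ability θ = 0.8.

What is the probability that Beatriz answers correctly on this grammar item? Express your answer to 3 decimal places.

0.600

P(θ) = c + (1 − c) · 1 / (1 + exp(−a(θ − b)))
Exponent: 1.4 × (0.8 − 1.03) = -0.3220
1/(1 + e^{0.3220}) = 0.4202
P = 0.31 + 0.69 × 0.4202 = 0.5999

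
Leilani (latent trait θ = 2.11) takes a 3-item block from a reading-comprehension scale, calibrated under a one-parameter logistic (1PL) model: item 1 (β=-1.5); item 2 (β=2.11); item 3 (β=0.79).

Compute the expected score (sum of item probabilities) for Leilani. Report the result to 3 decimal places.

2.263

P(θ) = 1 / (1 + exp(−(θ − β)))
P_1 = 1/(1+e^{-3.6100}) = 0.9737
P_2 = 1/(1+e^{0.0000}) = 0.5000
P_3 = 1/(1+e^{-1.3200}) = 0.7892
E[score] = 0.9737 + 0.5000 + 0.7892 = 2.2628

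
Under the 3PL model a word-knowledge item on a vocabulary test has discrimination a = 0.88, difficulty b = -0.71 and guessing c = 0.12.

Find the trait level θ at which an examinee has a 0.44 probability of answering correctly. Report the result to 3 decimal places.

-1.346

P(θ) = c + (1 − c) · 1 / (1 + exp(−a(θ − b)))
Remove guessing floor: (0.44 − 0.12)/(1 − 0.12) = 0.3636
logit = ln(0.3636/0.6364) = -0.5596
θ = b + logit/(a) = -0.71 + (-0.5596)/0.8800 = -1.3459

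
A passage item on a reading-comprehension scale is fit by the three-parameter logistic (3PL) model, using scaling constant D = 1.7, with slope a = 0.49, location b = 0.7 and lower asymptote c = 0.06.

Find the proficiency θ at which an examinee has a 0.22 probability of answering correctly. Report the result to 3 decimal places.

P(θ) = c + (1 − c) · 1 / (1 + exp(−D·a(θ − b)))
Remove guessing floor: (0.22 − 0.06)/(1 − 0.06) = 0.1702
logit = ln(0.1702/0.8298) = -1.5841
θ = b + logit/(1.7·a) = 0.7 + (-1.5841)/0.8330 = -1.2017

-1.202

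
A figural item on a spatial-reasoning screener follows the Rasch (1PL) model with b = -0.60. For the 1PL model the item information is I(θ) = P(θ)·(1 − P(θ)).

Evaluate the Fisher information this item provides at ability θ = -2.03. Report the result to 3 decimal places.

P = 1/(1+e^{1.4300}) = 0.1931
P(1−P) = 0.1931 × 0.8069 = 0.1558
I = P(1−P) = 0.15581

0.156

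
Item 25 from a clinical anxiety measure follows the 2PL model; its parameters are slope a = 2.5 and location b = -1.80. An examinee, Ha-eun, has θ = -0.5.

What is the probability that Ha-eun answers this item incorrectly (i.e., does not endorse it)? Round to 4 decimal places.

0.0373

P(θ) = 1 / (1 + exp(−a(θ − b)))
Exponent: 2.5 × (-0.5 − (-1.80)) = 3.2500
1/(1 + e^{-3.2500}) = 0.9627
P(incorrect) = 1 − 0.9627 = 0.0373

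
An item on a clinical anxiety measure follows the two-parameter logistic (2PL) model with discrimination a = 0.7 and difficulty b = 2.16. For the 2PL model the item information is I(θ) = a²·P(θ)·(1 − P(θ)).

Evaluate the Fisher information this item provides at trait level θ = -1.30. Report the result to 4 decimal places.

0.0367

P = 1/(1+e^{2.4220}) = 0.0815
P(1−P) = 0.0815 × 0.9185 = 0.0749
I = a² × P(1−P) = 0.7² × 0.0749 = 0.03668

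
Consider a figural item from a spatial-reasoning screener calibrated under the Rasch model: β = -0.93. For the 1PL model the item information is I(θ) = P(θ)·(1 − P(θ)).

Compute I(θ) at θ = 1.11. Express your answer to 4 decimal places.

P = 1/(1+e^{-2.0400}) = 0.8849
P(1−P) = 0.8849 × 0.1151 = 0.1018
I = P(1−P) = 0.10183

0.1018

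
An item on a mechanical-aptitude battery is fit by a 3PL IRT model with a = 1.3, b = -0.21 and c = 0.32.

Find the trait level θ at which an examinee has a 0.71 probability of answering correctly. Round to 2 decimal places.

0.02

P(θ) = c + (1 − c) · 1 / (1 + exp(−a(θ − b)))
Remove guessing floor: (0.71 − 0.32)/(1 − 0.32) = 0.5735
logit = ln(0.5735/0.4265) = 0.2963
θ = b + logit/(a) = -0.21 + 0.2963/1.3000 = 0.0179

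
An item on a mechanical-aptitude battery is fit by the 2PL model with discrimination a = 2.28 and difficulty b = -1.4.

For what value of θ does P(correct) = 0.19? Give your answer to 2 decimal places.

-2.04

P(θ) = 1 / (1 + exp(−a(θ − b)))
logit = ln(0.1900/0.8100) = -1.4500
θ = b + logit/(a) = -1.4 + (-1.4500)/2.2800 = -2.0360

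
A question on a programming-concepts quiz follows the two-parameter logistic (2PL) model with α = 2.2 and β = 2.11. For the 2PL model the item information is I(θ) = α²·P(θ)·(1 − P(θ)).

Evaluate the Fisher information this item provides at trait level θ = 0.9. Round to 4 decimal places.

0.2952

P = 1/(1+e^{2.6620}) = 0.0653
P(1−P) = 0.0653 × 0.9347 = 0.0610
I = α² × P(1−P) = 2.2² × 0.0610 = 0.29522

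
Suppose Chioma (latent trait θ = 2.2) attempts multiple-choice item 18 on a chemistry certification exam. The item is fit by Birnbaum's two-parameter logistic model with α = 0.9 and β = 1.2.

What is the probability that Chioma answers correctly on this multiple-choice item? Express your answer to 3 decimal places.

0.711

P(θ) = 1 / (1 + exp(−α(θ − β)))
Exponent: 0.9 × (2.2 − 1.2) = 0.9000
1/(1 + e^{-0.9000}) = 0.7109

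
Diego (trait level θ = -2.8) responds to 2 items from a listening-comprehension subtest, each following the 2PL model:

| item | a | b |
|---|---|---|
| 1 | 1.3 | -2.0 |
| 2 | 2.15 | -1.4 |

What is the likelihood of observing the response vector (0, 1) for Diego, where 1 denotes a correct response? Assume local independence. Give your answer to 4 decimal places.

P(θ) = 1 / (1 + exp(−a(θ − b)))
P_1 = 1/(1+e^{1.0400}) = 0.2611
P_2 = 1/(1+e^{3.0100}) = 0.0470
L = (1−P_1) × P_2 = 0.7389 × 0.0470 = 0.03471

0.0347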